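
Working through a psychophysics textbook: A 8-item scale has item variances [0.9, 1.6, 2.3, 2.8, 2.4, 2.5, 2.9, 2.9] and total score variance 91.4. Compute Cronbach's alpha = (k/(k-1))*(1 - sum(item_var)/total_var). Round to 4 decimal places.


alpha = (k/(k-1)) * (1 - sum(s_i^2)/s_total^2)
sum(item variances) = 18.3
k/(k-1) = 8/7 = 1.142857
1 - 18.3/91.4 = 1 - 0.200219 = 0.799781
alpha = 1.142857 * 0.799781
= 0.9140


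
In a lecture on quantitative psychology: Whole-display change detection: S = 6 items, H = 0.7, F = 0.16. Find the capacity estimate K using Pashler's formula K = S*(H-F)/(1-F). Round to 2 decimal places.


K = S * (H - F) / (1 - F)
H - F = 0.54
1 - F = 0.84
K = 6 * 0.54 / 0.84
= 3.86


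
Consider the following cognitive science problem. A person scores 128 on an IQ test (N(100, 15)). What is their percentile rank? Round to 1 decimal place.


z = (IQ - mean) / SD
z = (128 - 100) / 15 = 1.8667
Percentile = Phi(1.8667) * 100
Phi(1.8667) = 0.969028
= 96.9


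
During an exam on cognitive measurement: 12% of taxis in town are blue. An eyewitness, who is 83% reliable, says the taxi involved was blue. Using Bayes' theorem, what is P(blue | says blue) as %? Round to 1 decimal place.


P(blue | says blue) = P(says blue | blue)*P(blue) / [P(says blue | blue)*P(blue) + P(says blue | not blue)*P(not blue)]
Numerator = 0.83 * 0.12 = 0.0996
False identification = 0.17 * 0.88 = 0.1496
P = 0.0996 / (0.0996 + 0.1496)
= 0.0996 / 0.2492
As percentage = 40.0


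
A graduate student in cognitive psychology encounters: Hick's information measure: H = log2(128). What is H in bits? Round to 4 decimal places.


H = log2(n)
H = log2(128)
= 7.0000


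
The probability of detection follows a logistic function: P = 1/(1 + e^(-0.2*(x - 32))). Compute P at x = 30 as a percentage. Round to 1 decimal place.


P(x) = 1/(1 + e^(-0.2*(30 - 32)))
Exponent = -0.2 * -2 = 0.4
e^(0.4) = 1.491825
P = 1/(1 + 1.491825) = 0.401312
Percentage = 40.1


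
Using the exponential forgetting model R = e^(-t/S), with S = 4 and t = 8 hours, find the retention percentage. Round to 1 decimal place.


R = e^(-t/S)
-t/S = -8/4 = -2.0
R = e^(-2.0) = 0.135335
Percentage = 0.135335 * 100
= 13.5


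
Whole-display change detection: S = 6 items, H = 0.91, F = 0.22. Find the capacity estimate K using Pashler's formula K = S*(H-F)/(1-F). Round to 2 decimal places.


K = S * (H - F) / (1 - F)
H - F = 0.69
1 - F = 0.78
K = 6 * 0.69 / 0.78
= 5.31


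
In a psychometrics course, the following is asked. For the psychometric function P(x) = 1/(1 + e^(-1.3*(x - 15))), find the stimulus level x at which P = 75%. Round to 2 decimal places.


At P = 0.75: 0.75 = 1/(1 + e^(-k*(x-x0)))
Solving: e^(-k*(x-x0)) = 1/3
x = x0 + ln(3)/k
ln(3) = 1.0986
x = 15 + 1.0986/1.3
= 15 + 0.8451
= 15.85


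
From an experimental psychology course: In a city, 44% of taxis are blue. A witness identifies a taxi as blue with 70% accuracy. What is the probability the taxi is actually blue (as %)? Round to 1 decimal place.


P(blue | says blue) = P(says blue | blue)*P(blue) / [P(says blue | blue)*P(blue) + P(says blue | not blue)*P(not blue)]
Numerator = 0.7 * 0.44 = 0.308
False identification = 0.3 * 0.56 = 0.168
P = 0.308 / (0.308 + 0.168)
= 0.308 / 0.476
As percentage = 64.7


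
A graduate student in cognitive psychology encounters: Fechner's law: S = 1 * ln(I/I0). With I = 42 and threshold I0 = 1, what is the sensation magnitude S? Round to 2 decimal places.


S = 1 * ln(42/1)
I/I0 = 42.0
ln(42.0) = 3.7377
S = 1 * 3.7377
= 3.74


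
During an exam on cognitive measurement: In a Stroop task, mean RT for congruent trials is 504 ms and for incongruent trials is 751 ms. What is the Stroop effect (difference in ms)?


Stroop effect = RT(incongruent) - RT(congruent)
= 751 - 504
= 247 ms


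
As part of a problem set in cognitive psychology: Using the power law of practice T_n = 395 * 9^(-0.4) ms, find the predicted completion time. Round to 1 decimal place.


T_n = 395 * 9^(-0.4)
9^(-0.4) = 0.415244
T_n = 395 * 0.415244
= 164.0 ms


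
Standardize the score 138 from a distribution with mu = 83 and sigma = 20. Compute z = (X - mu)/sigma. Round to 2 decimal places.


z = (X - mu) / sigma
= (138 - 83) / 20
= 55 / 20
= 2.75


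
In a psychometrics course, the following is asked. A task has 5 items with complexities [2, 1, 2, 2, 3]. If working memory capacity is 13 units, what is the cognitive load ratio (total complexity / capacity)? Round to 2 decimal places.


Total complexity = 2 + 1 + 2 + 2 + 3 = 10
Load = total / capacity = 10 / 13
= 0.77


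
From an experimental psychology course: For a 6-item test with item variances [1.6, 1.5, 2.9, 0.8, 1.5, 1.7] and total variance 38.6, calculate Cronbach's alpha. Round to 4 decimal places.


alpha = (k/(k-1)) * (1 - sum(s_i^2)/s_total^2)
sum(item variances) = 10.0
k/(k-1) = 6/5 = 1.2
1 - 10.0/38.6 = 1 - 0.259067 = 0.740933
alpha = 1.2 * 0.740933
= 0.8891


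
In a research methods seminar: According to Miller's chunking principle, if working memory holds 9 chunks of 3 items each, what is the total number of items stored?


Total items = chunks * items_per_chunk
= 9 * 3
= 27


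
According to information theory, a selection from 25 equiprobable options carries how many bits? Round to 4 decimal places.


H = log2(n)
H = log2(25)
= 4.6439


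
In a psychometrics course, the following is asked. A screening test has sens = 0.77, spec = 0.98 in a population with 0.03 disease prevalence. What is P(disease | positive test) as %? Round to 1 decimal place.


PPV = (sens * prev) / (sens * prev + (1-spec) * (1-prev))
Numerator = 0.77 * 0.03 = 0.0231
P(positive and no disease) = (1 - spec) * (1 - prev) = (1 - 0.98) * (1 - 0.03) = 0.0194
Denominator = 0.0231 + 0.0194 = 0.0425
PPV = 0.0231 / 0.0425 = 0.543529
As percentage = 54.4


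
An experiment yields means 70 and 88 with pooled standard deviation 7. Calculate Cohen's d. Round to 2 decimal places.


Cohen's d = (M1 - M2) / S_pooled
= (70 - 88) / 7
= -18 / 7
= -2.57


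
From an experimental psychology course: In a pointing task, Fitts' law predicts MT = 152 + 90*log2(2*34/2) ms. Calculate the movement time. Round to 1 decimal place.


MT = 152 + 90 * log2(2*34/2)
2D/W = 34.0
log2(34.0) = 5.0875
MT = 152 + 90 * 5.0875
= 609.9 ms


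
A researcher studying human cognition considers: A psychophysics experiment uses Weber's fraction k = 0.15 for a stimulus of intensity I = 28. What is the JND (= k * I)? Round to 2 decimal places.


JND = k * I
JND = 0.15 * 28
= 4.20


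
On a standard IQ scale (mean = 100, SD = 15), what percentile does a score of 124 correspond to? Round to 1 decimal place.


z = (IQ - mean) / SD
z = (124 - 100) / 15 = 1.6
Percentile = Phi(1.6) * 100
Phi(1.6) = 0.945201
= 94.5


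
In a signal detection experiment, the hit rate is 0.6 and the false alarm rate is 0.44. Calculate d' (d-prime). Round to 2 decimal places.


d' = z(HR) - z(FAR)
z(0.6) = 0.2533
z(0.44) = -0.151
d' = 0.2533 - -0.151
= 0.40


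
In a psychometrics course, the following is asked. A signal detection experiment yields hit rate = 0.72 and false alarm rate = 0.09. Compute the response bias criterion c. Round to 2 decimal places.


c = -0.5 * (z(HR) + z(FAR))
z(0.72) = 0.5828
z(0.09) = -1.3408
c = -0.5 * (0.5828 + -1.3408)
= -0.5 * -0.758
= 0.38


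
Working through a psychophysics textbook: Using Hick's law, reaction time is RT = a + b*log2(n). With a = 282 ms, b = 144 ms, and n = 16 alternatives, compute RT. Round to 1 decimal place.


RT = 282 + 144 * log2(16)
log2(16) = 4.0
RT = 282 + 144 * 4.0
= 282 + 576.0
= 858.0 ms


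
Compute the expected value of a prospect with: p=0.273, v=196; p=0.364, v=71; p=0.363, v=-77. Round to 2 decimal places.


EU = sum(p_i * v_i)
0.273 * 196 = 53.508
0.364 * 71 = 25.844
0.363 * -77 = -27.951
EU = 53.508 + 25.844 + -27.951
= 51.40


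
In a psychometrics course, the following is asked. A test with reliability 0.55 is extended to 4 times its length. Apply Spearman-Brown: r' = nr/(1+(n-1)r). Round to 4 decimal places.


r_new = n*r / (1 + (n-1)*r)
Numerator = 4 * 0.55 = 2.2
Denominator = 1 + 3 * 0.55 = 2.65
r_new = 2.2 / 2.65
= 0.8302


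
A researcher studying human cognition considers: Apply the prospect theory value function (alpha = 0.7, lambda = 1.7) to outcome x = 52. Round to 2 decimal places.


Since x = 52 >= 0, use v(x) = x^0.7
52^0.7 = 15.8929
v(52) = 15.89


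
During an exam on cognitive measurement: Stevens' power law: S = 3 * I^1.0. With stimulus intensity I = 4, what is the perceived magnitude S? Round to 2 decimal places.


S = 3 * 4^1.0
4^1.0 = 4.0
S = 3 * 4.0
= 12.00


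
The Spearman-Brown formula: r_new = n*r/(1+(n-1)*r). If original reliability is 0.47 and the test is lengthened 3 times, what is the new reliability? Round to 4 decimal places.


r_new = n*r / (1 + (n-1)*r)
Numerator = 3 * 0.47 = 1.41
Denominator = 1 + 2 * 0.47 = 1.94
r_new = 1.41 / 1.94
= 0.7268


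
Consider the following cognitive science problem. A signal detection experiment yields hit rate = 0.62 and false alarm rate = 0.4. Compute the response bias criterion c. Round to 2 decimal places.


c = -0.5 * (z(HR) + z(FAR))
z(0.62) = 0.3055
z(0.4) = -0.2533
c = -0.5 * (0.3055 + -0.2533)
= -0.5 * 0.0522
= -0.03


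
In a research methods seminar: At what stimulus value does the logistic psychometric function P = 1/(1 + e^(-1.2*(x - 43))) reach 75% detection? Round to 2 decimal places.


At P = 0.75: 0.75 = 1/(1 + e^(-k*(x-x0)))
Solving: e^(-k*(x-x0)) = 1/3
x = x0 + ln(3)/k
ln(3) = 1.0986
x = 43 + 1.0986/1.2
= 43 + 0.9155
= 43.92


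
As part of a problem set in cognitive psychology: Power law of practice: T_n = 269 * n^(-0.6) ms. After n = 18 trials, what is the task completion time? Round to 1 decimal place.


T_n = 269 * 18^(-0.6)
18^(-0.6) = 0.176537
T_n = 269 * 0.176537
= 47.5 ms


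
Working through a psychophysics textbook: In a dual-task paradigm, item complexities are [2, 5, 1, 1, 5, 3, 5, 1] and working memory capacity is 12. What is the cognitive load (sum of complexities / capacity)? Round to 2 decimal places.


Total complexity = 2 + 5 + 1 + 1 + 5 + 3 + 5 + 1 = 23
Load = total / capacity = 23 / 12
= 1.92


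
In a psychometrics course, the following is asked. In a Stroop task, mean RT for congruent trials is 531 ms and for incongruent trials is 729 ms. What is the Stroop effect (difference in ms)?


Stroop effect = RT(incongruent) - RT(congruent)
= 729 - 531
= 198 ms


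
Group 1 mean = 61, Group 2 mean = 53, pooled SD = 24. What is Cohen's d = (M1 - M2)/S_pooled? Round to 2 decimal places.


Cohen's d = (M1 - M2) / S_pooled
= (61 - 53) / 24
= 8 / 24
= 0.33


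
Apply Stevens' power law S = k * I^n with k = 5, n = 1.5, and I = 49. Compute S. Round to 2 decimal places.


S = 5 * 49^1.5
49^1.5 = 343.0
S = 5 * 343.0
= 1715.00


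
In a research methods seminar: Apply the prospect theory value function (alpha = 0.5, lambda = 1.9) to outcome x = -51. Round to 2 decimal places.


Since x = -51 < 0, use v(x) = -lambda*(-x)^alpha
(-x) = 51
51^0.5 = 7.1414
v(-51) = -1.9 * 7.1414
= -13.57


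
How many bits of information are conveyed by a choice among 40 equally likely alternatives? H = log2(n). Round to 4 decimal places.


H = log2(n)
H = log2(40)
= 5.3219


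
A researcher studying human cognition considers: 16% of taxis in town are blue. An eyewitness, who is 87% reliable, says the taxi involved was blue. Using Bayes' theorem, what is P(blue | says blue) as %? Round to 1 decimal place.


P(blue | says blue) = P(says blue | blue)*P(blue) / [P(says blue | blue)*P(blue) + P(says blue | not blue)*P(not blue)]
Numerator = 0.87 * 0.16 = 0.1392
False identification = 0.13 * 0.84 = 0.1092
P = 0.1392 / (0.1392 + 0.1092)
= 0.1392 / 0.2484
As percentage = 56.0


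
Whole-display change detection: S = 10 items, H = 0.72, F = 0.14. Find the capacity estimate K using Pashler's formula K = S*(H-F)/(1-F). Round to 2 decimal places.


K = S * (H - F) / (1 - F)
H - F = 0.58
1 - F = 0.86
K = 10 * 0.58 / 0.86
= 6.74


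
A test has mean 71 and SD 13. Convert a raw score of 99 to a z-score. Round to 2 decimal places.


z = (X - mu) / sigma
= (99 - 71) / 13
= 28 / 13
= 2.15


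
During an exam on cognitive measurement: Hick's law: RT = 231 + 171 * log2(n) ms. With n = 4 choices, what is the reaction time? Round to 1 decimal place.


RT = 231 + 171 * log2(4)
log2(4) = 2.0
RT = 231 + 171 * 2.0
= 231 + 342.0
= 573.0 ms


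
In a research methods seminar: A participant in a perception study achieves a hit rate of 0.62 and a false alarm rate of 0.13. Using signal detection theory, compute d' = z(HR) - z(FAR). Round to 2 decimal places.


d' = z(HR) - z(FAR)
z(0.62) = 0.3055
z(0.13) = -1.1264
d' = 0.3055 - -1.1264
= 1.43


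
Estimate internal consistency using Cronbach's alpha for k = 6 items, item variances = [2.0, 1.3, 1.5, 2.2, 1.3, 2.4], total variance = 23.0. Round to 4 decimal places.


alpha = (k/(k-1)) * (1 - sum(s_i^2)/s_total^2)
sum(item variances) = 10.7
k/(k-1) = 6/5 = 1.2
1 - 10.7/23.0 = 1 - 0.465217 = 0.534783
alpha = 1.2 * 0.534783
= 0.6417


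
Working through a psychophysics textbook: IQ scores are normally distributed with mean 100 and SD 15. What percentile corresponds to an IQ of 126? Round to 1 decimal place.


z = (IQ - mean) / SD
z = (126 - 100) / 15 = 1.7333
Percentile = Phi(1.7333) * 100
Phi(1.7333) = 0.958479
= 95.8


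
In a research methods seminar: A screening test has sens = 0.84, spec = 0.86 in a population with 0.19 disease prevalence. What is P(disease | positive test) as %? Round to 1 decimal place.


PPV = (sens * prev) / (sens * prev + (1-spec) * (1-prev))
Numerator = 0.84 * 0.19 = 0.1596
P(positive and no disease) = (1 - spec) * (1 - prev) = (1 - 0.86) * (1 - 0.19) = 0.1134
Denominator = 0.1596 + 0.1134 = 0.273
PPV = 0.1596 / 0.273 = 0.584615
As percentage = 58.5


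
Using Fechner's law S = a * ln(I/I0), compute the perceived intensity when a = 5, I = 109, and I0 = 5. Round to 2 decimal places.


S = 5 * ln(109/5)
I/I0 = 21.8
ln(21.8) = 3.0819
S = 5 * 3.0819
= 15.41


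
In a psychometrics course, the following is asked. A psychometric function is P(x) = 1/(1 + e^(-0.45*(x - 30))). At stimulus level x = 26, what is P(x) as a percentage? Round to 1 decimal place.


P(x) = 1/(1 + e^(-0.45*(26 - 30)))
Exponent = -0.45 * -4 = 1.8
e^(1.8) = 6.049647
P = 1/(1 + 6.049647) = 0.141851
Percentage = 14.2


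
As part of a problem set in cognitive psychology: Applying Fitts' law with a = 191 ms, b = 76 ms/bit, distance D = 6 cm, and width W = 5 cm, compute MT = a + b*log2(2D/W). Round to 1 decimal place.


MT = 191 + 76 * log2(2*6/5)
2D/W = 2.4
log2(2.4) = 1.263
MT = 191 + 76 * 1.263
= 287.0 ms


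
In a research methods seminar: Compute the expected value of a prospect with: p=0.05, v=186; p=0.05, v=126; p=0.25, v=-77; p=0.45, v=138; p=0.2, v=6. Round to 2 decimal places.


EU = sum(p_i * v_i)
0.05 * 186 = 9.3
0.05 * 126 = 6.3
0.25 * -77 = -19.25
0.45 * 138 = 62.1
0.2 * 6 = 1.2
EU = 9.3 + 6.3 + -19.25 + 62.1 + 1.2
= 59.65


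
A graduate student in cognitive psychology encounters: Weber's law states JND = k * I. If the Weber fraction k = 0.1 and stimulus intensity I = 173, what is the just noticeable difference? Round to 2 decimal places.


JND = k * I
JND = 0.1 * 173
= 17.30


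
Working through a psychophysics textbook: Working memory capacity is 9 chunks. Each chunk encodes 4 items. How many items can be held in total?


Total items = chunks * items_per_chunk
= 9 * 4
= 36


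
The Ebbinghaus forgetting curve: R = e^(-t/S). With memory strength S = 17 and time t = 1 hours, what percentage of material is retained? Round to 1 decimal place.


R = e^(-t/S)
-t/S = -1/17 = -0.058824
R = e^(-0.058824) = 0.942873
Percentage = 0.942873 * 100
= 94.3


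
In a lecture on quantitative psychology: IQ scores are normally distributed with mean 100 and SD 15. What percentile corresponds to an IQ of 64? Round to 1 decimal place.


z = (IQ - mean) / SD
z = (64 - 100) / 15 = -2.4
Percentile = Phi(-2.4) * 100
Phi(-2.4) = 0.008198
= 0.8


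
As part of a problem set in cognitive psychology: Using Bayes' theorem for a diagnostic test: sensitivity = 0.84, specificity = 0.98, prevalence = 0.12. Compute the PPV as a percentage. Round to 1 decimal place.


PPV = (sens * prev) / (sens * prev + (1-spec) * (1-prev))
Numerator = 0.84 * 0.12 = 0.1008
P(positive and no disease) = (1 - spec) * (1 - prev) = (1 - 0.98) * (1 - 0.12) = 0.0176
Denominator = 0.1008 + 0.0176 = 0.1184
PPV = 0.1008 / 0.1184 = 0.851351
As percentage = 85.1


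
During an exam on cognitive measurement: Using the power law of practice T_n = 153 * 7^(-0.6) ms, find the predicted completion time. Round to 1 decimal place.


T_n = 153 * 7^(-0.6)
7^(-0.6) = 0.311129
T_n = 153 * 0.311129
= 47.6 ms


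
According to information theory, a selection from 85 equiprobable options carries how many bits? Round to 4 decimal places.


H = log2(n)
H = log2(85)
= 6.4094


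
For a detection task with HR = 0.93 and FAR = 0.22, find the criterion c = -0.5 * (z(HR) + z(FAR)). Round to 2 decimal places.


c = -0.5 * (z(HR) + z(FAR))
z(0.93) = 1.4758
z(0.22) = -0.7722
c = -0.5 * (1.4758 + -0.7722)
= -0.5 * 0.7036
= -0.35


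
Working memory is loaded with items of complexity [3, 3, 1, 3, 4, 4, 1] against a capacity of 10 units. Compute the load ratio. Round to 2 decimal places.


Total complexity = 3 + 3 + 1 + 3 + 4 + 4 + 1 = 19
Load = total / capacity = 19 / 10
= 1.90


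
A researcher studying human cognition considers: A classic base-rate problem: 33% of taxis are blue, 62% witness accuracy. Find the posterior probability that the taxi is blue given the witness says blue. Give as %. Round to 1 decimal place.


P(blue | says blue) = P(says blue | blue)*P(blue) / [P(says blue | blue)*P(blue) + P(says blue | not blue)*P(not blue)]
Numerator = 0.62 * 0.33 = 0.2046
False identification = 0.38 * 0.67 = 0.2546
P = 0.2046 / (0.2046 + 0.2546)
= 0.2046 / 0.4592
As percentage = 44.6


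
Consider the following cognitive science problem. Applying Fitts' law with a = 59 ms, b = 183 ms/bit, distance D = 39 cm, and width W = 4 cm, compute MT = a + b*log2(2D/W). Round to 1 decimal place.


MT = 59 + 183 * log2(2*39/4)
2D/W = 19.5
log2(19.5) = 4.2854
MT = 59 + 183 * 4.2854
= 843.2 ms


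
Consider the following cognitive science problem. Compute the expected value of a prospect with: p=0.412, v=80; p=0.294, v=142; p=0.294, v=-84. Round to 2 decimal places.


EU = sum(p_i * v_i)
0.412 * 80 = 32.96
0.294 * 142 = 41.748
0.294 * -84 = -24.696
EU = 32.96 + 41.748 + -24.696
= 50.01


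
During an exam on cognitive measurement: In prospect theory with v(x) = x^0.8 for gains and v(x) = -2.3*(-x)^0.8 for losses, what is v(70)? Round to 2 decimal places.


Since x = 70 >= 0, use v(x) = x^0.8
70^0.8 = 29.9281
v(70) = 29.93


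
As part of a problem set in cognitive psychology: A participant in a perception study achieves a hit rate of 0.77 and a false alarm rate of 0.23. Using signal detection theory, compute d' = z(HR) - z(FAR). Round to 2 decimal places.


d' = z(HR) - z(FAR)
z(0.77) = 0.7388
z(0.23) = -0.7388
d' = 0.7388 - -0.7388
= 1.48


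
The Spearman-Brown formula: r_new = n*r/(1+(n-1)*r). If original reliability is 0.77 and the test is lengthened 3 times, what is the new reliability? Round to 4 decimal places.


r_new = n*r / (1 + (n-1)*r)
Numerator = 3 * 0.77 = 2.31
Denominator = 1 + 2 * 0.77 = 2.54
r_new = 2.31 / 2.54
= 0.9094


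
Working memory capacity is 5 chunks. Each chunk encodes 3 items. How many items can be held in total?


Total items = chunks * items_per_chunk
= 5 * 3
= 15


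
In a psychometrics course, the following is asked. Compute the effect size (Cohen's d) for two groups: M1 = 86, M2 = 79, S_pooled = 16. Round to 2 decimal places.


Cohen's d = (M1 - M2) / S_pooled
= (86 - 79) / 16
= 7 / 16
= 0.44


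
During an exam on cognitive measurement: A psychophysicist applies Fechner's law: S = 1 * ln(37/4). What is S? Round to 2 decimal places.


S = 1 * ln(37/4)
I/I0 = 9.25
ln(9.25) = 2.2246
S = 1 * 2.2246
= 2.22


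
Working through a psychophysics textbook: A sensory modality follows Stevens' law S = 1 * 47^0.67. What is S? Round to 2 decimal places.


S = 1 * 47^0.67
47^0.67 = 13.1918
S = 1 * 13.1918
= 13.19


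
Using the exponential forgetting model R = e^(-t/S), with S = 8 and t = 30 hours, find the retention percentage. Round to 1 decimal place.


R = e^(-t/S)
-t/S = -30/8 = -3.75
R = e^(-3.75) = 0.023518
Percentage = 0.023518 * 100
= 2.4


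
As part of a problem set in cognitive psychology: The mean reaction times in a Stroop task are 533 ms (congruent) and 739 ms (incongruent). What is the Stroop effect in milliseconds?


Stroop effect = RT(incongruent) - RT(congruent)
= 739 - 533
= 206 ms


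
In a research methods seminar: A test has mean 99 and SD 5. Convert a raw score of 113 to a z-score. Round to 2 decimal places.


z = (X - mu) / sigma
= (113 - 99) / 5
= 14 / 5
= 2.80


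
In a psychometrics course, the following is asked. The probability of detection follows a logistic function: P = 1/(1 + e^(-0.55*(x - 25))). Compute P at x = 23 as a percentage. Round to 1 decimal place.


P(x) = 1/(1 + e^(-0.55*(23 - 25)))
Exponent = -0.55 * -2 = 1.1
e^(1.1) = 3.004166
P = 1/(1 + 3.004166) = 0.24974
Percentage = 25.0


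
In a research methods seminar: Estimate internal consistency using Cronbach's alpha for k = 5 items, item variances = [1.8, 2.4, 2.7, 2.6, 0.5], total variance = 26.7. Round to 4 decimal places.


alpha = (k/(k-1)) * (1 - sum(s_i^2)/s_total^2)
sum(item variances) = 10.0
k/(k-1) = 5/4 = 1.25
1 - 10.0/26.7 = 1 - 0.374532 = 0.625468
alpha = 1.25 * 0.625468
= 0.7818


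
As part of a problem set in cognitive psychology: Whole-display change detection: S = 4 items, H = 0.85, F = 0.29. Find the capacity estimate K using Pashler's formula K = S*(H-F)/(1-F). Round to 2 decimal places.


K = S * (H - F) / (1 - F)
H - F = 0.56
1 - F = 0.71
K = 4 * 0.56 / 0.71
= 3.15


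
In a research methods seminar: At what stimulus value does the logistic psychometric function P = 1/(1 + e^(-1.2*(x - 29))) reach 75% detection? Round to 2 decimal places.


At P = 0.75: 0.75 = 1/(1 + e^(-k*(x-x0)))
Solving: e^(-k*(x-x0)) = 1/3
x = x0 + ln(3)/k
ln(3) = 1.0986
x = 29 + 1.0986/1.2
= 29 + 0.9155
= 29.92


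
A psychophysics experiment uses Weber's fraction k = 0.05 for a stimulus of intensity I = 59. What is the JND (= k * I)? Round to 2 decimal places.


JND = k * I
JND = 0.05 * 59
= 2.95


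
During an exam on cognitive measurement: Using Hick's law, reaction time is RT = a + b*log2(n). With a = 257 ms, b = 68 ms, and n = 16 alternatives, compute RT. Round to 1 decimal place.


RT = 257 + 68 * log2(16)
log2(16) = 4.0
RT = 257 + 68 * 4.0
= 257 + 272.0
= 529.0 ms


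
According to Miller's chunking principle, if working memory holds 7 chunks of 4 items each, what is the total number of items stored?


Total items = chunks * items_per_chunk
= 7 * 4
= 28


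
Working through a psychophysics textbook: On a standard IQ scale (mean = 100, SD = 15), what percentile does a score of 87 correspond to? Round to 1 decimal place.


z = (IQ - mean) / SD
z = (87 - 100) / 15 = -0.8667
Percentile = Phi(-0.8667) * 100
Phi(-0.8667) = 0.193053
= 19.3


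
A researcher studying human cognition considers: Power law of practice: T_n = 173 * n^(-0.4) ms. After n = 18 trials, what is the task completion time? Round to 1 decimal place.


T_n = 173 * 18^(-0.4)
18^(-0.4) = 0.314696
T_n = 173 * 0.314696
= 54.4 ms


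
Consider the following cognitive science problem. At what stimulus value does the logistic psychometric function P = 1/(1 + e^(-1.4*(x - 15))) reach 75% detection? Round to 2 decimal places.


At P = 0.75: 0.75 = 1/(1 + e^(-k*(x-x0)))
Solving: e^(-k*(x-x0)) = 1/3
x = x0 + ln(3)/k
ln(3) = 1.0986
x = 15 + 1.0986/1.4
= 15 + 0.7847
= 15.78


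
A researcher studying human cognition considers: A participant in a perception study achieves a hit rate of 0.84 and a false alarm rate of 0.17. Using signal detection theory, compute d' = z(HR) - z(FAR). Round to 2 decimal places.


d' = z(HR) - z(FAR)
z(0.84) = 0.9945
z(0.17) = -0.9542
d' = 0.9945 - -0.9542
= 1.95


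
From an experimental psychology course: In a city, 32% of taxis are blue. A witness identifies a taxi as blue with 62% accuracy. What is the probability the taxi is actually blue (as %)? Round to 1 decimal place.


P(blue | says blue) = P(says blue | blue)*P(blue) / [P(says blue | blue)*P(blue) + P(says blue | not blue)*P(not blue)]
Numerator = 0.62 * 0.32 = 0.1984
False identification = 0.38 * 0.68 = 0.2584
P = 0.1984 / (0.1984 + 0.2584)
= 0.1984 / 0.4568
As percentage = 43.4


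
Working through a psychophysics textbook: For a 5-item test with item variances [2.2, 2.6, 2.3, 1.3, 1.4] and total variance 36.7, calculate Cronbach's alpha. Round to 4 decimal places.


alpha = (k/(k-1)) * (1 - sum(s_i^2)/s_total^2)
sum(item variances) = 9.8
k/(k-1) = 5/4 = 1.25
1 - 9.8/36.7 = 1 - 0.26703 = 0.73297
alpha = 1.25 * 0.73297
= 0.9162


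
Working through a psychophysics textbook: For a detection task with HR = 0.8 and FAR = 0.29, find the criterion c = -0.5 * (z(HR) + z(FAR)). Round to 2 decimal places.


c = -0.5 * (z(HR) + z(FAR))
z(0.8) = 0.8416
z(0.29) = -0.5534
c = -0.5 * (0.8416 + -0.5534)
= -0.5 * 0.2882
= -0.14


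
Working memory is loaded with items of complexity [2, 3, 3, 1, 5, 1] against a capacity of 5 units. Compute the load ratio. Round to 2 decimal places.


Total complexity = 2 + 3 + 3 + 1 + 5 + 1 = 15
Load = total / capacity = 15 / 5
= 3.00


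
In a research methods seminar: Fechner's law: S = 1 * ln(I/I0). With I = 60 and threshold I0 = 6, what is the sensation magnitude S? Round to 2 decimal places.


S = 1 * ln(60/6)
I/I0 = 10.0
ln(10.0) = 2.3026
S = 1 * 2.3026
= 2.30


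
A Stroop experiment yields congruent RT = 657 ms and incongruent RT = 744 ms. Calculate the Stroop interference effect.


Stroop effect = RT(incongruent) - RT(congruent)
= 744 - 657
= 87 ms


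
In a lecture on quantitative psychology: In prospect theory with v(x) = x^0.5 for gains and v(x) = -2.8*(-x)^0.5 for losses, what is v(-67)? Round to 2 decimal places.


Since x = -67 < 0, use v(x) = -lambda*(-x)^alpha
(-x) = 67
67^0.5 = 8.1854
v(-67) = -2.8 * 8.1854
= -22.92


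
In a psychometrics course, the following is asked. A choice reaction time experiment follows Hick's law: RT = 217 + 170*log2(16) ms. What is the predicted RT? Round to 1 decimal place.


RT = 217 + 170 * log2(16)
log2(16) = 4.0
RT = 217 + 170 * 4.0
= 217 + 680.0
= 897.0 ms


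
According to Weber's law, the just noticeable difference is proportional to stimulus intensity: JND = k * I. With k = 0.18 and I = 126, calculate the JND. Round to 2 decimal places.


JND = k * I
JND = 0.18 * 126
= 22.68


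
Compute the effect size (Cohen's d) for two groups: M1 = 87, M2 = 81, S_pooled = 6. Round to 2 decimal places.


Cohen's d = (M1 - M2) / S_pooled
= (87 - 81) / 6
= 6 / 6
= 1.00


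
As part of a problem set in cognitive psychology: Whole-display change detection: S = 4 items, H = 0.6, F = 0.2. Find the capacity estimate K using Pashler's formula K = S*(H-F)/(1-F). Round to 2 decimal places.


K = S * (H - F) / (1 - F)
H - F = 0.4
1 - F = 0.8
K = 4 * 0.4 / 0.8
= 2.00


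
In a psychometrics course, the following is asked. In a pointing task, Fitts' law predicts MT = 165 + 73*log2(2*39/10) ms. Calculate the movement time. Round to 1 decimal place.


MT = 165 + 73 * log2(2*39/10)
2D/W = 7.8
log2(7.8) = 2.9635
MT = 165 + 73 * 2.9635
= 381.3 ms


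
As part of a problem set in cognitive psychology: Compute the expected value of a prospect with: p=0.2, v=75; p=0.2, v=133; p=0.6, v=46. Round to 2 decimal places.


EU = sum(p_i * v_i)
0.2 * 75 = 15.0
0.2 * 133 = 26.6
0.6 * 46 = 27.6
EU = 15.0 + 26.6 + 27.6
= 69.20


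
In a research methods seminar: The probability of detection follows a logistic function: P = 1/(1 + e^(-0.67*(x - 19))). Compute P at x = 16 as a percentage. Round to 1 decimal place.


P(x) = 1/(1 + e^(-0.67*(16 - 19)))
Exponent = -0.67 * -3 = 2.01
e^(2.01) = 7.463317
P = 1/(1 + 7.463317) = 0.118157
Percentage = 11.8


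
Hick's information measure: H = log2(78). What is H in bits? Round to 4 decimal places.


H = log2(n)
H = log2(78)
= 6.2854


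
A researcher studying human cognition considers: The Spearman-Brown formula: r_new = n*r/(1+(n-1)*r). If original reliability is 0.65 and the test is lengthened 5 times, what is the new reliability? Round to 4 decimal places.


r_new = n*r / (1 + (n-1)*r)
Numerator = 5 * 0.65 = 3.25
Denominator = 1 + 4 * 0.65 = 3.6
r_new = 3.25 / 3.6
= 0.9028


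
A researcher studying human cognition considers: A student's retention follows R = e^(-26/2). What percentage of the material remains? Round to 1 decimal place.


R = e^(-t/S)
-t/S = -26/2 = -13.0
R = e^(-13.0) = 2e-06
Percentage = 2e-06 * 100
= 0.0


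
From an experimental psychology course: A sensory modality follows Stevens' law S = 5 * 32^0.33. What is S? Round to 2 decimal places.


S = 5 * 32^0.33
32^0.33 = 3.1383
S = 5 * 3.1383
= 15.69


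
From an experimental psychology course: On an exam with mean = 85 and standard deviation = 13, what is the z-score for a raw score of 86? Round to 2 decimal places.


z = (X - mu) / sigma
= (86 - 85) / 13
= 1 / 13
= 0.08


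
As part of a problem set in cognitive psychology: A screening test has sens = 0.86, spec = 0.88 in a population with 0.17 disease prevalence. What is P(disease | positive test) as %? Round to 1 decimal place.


PPV = (sens * prev) / (sens * prev + (1-spec) * (1-prev))
Numerator = 0.86 * 0.17 = 0.1462
P(positive and no disease) = (1 - spec) * (1 - prev) = (1 - 0.88) * (1 - 0.17) = 0.0996
Denominator = 0.1462 + 0.0996 = 0.2458
PPV = 0.1462 / 0.2458 = 0.594793
As percentage = 59.5


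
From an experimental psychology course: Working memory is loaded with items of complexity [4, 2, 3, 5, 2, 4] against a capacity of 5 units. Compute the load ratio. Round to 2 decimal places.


Total complexity = 4 + 2 + 3 + 5 + 2 + 4 = 20
Load = total / capacity = 20 / 5
= 4.00


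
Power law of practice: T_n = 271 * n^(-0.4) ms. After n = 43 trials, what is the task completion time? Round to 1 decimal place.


T_n = 271 * 43^(-0.4)
43^(-0.4) = 0.222133
T_n = 271 * 0.222133
= 60.2 ms


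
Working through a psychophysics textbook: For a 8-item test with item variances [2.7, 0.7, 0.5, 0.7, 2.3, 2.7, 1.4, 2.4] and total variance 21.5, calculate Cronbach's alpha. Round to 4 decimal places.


alpha = (k/(k-1)) * (1 - sum(s_i^2)/s_total^2)
sum(item variances) = 13.4
k/(k-1) = 8/7 = 1.142857
1 - 13.4/21.5 = 1 - 0.623256 = 0.376744
alpha = 1.142857 * 0.376744
= 0.4306


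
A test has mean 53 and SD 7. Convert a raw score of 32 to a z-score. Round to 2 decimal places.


z = (X - mu) / sigma
= (32 - 53) / 7
= -21 / 7
= -3.00


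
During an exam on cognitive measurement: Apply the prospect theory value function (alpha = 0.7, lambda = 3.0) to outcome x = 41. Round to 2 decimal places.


Since x = 41 >= 0, use v(x) = x^0.7
41^0.7 = 13.457
v(41) = 13.46


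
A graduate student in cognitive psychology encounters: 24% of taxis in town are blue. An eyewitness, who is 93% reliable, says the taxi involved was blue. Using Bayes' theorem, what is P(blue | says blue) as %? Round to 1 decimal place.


P(blue | says blue) = P(says blue | blue)*P(blue) / [P(says blue | blue)*P(blue) + P(says blue | not blue)*P(not blue)]
Numerator = 0.93 * 0.24 = 0.2232
False identification = 0.07 * 0.76 = 0.0532
P = 0.2232 / (0.2232 + 0.0532)
= 0.2232 / 0.2764
As percentage = 80.8


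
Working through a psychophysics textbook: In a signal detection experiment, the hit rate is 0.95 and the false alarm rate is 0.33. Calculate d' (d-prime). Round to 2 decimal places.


d' = z(HR) - z(FAR)
z(0.95) = 1.6449
z(0.33) = -0.4399
d' = 1.6449 - -0.4399
= 2.08


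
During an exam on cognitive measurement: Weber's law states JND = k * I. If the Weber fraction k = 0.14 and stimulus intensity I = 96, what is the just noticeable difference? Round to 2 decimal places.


JND = k * I
JND = 0.14 * 96
= 13.44


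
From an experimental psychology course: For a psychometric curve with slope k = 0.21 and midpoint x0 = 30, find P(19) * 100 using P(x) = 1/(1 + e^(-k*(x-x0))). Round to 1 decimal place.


P(x) = 1/(1 + e^(-0.21*(19 - 30)))
Exponent = -0.21 * -11 = 2.31
e^(2.31) = 10.074425
P = 1/(1 + 10.074425) = 0.090298
Percentage = 9.0


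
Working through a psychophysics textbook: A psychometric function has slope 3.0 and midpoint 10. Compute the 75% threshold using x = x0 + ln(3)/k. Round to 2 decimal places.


At P = 0.75: 0.75 = 1/(1 + e^(-k*(x-x0)))
Solving: e^(-k*(x-x0)) = 1/3
x = x0 + ln(3)/k
ln(3) = 1.0986
x = 10 + 1.0986/3.0
= 10 + 0.3662
= 10.37


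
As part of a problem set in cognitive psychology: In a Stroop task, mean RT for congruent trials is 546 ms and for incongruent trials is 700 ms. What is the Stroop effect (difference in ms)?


Stroop effect = RT(incongruent) - RT(congruent)
= 700 - 546
= 154 ms


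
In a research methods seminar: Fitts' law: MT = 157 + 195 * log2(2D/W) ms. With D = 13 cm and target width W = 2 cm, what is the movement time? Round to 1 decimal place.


MT = 157 + 195 * log2(2*13/2)
2D/W = 13.0
log2(13.0) = 3.7004
MT = 157 + 195 * 3.7004
= 878.6 ms


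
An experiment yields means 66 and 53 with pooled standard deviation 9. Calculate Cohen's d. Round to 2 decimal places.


Cohen's d = (M1 - M2) / S_pooled
= (66 - 53) / 9
= 13 / 9
= 1.44


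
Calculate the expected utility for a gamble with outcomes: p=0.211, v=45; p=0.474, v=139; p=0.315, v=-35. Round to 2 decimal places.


EU = sum(p_i * v_i)
0.211 * 45 = 9.495
0.474 * 139 = 65.886
0.315 * -35 = -11.025
EU = 9.495 + 65.886 + -11.025
= 64.36


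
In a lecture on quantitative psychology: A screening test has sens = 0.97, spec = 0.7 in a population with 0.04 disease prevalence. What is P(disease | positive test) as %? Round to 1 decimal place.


PPV = (sens * prev) / (sens * prev + (1-spec) * (1-prev))
Numerator = 0.97 * 0.04 = 0.0388
P(positive and no disease) = (1 - spec) * (1 - prev) = (1 - 0.7) * (1 - 0.04) = 0.288
Denominator = 0.0388 + 0.288 = 0.3268
PPV = 0.0388 / 0.3268 = 0.118727
As percentage = 11.9


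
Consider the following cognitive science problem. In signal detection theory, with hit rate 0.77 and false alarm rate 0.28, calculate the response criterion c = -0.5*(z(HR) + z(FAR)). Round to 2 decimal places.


c = -0.5 * (z(HR) + z(FAR))
z(0.77) = 0.7388
z(0.28) = -0.5828
c = -0.5 * (0.7388 + -0.5828)
= -0.5 * 0.156
= -0.08


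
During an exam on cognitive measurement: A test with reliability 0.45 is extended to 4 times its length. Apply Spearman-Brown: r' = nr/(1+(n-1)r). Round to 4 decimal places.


r_new = n*r / (1 + (n-1)*r)
Numerator = 4 * 0.45 = 1.8
Denominator = 1 + 3 * 0.45 = 2.35
r_new = 1.8 / 2.35
= 0.7660


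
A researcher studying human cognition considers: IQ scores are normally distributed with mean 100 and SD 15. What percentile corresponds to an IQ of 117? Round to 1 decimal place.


z = (IQ - mean) / SD
z = (117 - 100) / 15 = 1.1333
Percentile = Phi(1.1333) * 100
Phi(1.1333) = 0.871456
= 87.1


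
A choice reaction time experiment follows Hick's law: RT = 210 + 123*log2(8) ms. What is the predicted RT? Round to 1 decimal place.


RT = 210 + 123 * log2(8)
log2(8) = 3.0
RT = 210 + 123 * 3.0
= 210 + 369.0
= 579.0 ms


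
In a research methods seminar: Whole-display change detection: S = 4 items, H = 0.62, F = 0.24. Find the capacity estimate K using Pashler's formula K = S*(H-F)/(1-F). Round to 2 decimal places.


K = S * (H - F) / (1 - F)
H - F = 0.38
1 - F = 0.76
K = 4 * 0.38 / 0.76
= 2.00


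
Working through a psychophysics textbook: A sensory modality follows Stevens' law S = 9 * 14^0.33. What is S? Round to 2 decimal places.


S = 9 * 14^0.33
14^0.33 = 2.389
S = 9 * 2.389
= 21.50


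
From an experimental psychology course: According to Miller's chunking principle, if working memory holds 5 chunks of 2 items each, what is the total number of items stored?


Total items = chunks * items_per_chunk
= 5 * 2
= 10


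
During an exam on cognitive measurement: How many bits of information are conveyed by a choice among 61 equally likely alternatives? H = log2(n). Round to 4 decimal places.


H = log2(n)
H = log2(61)
= 5.9307


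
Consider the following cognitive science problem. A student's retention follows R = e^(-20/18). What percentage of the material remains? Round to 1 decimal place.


R = e^(-t/S)
-t/S = -20/18 = -1.111111
R = e^(-1.111111) = 0.329193
Percentage = 0.329193 * 100
= 32.9


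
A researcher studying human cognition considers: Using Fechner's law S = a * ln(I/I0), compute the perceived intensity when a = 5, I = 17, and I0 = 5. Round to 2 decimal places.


S = 5 * ln(17/5)
I/I0 = 3.4
ln(3.4) = 1.2238
S = 5 * 1.2238
= 6.12


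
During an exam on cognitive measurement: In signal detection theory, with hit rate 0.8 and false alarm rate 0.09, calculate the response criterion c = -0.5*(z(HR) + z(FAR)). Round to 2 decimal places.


c = -0.5 * (z(HR) + z(FAR))
z(0.8) = 0.8416
z(0.09) = -1.3408
c = -0.5 * (0.8416 + -1.3408)
= -0.5 * -0.4992
= 0.25


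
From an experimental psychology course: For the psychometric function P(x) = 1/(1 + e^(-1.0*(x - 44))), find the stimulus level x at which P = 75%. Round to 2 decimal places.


At P = 0.75: 0.75 = 1/(1 + e^(-k*(x-x0)))
Solving: e^(-k*(x-x0)) = 1/3
x = x0 + ln(3)/k
ln(3) = 1.0986
x = 44 + 1.0986/1.0
= 44 + 1.0986
= 45.10


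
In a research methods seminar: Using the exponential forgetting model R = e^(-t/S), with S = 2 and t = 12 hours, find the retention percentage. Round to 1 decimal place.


R = e^(-t/S)
-t/S = -12/2 = -6.0
R = e^(-6.0) = 0.002479
Percentage = 0.002479 * 100
= 0.2


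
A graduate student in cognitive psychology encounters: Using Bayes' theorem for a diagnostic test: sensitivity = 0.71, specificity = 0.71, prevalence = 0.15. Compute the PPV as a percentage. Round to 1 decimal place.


PPV = (sens * prev) / (sens * prev + (1-spec) * (1-prev))
Numerator = 0.71 * 0.15 = 0.1065
P(positive and no disease) = (1 - spec) * (1 - prev) = (1 - 0.71) * (1 - 0.15) = 0.2465
Denominator = 0.1065 + 0.2465 = 0.353
PPV = 0.1065 / 0.353 = 0.3017
As percentage = 30.2


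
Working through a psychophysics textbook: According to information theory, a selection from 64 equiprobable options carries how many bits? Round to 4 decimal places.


H = log2(n)
H = log2(64)
= 6.0000


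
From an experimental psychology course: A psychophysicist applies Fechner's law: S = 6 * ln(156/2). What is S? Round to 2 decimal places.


S = 6 * ln(156/2)
I/I0 = 78.0
ln(78.0) = 4.3567
S = 6 * 4.3567
= 26.14


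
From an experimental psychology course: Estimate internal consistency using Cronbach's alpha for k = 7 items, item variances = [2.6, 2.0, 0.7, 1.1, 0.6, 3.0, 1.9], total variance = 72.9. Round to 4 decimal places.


alpha = (k/(k-1)) * (1 - sum(s_i^2)/s_total^2)
sum(item variances) = 11.9
k/(k-1) = 7/6 = 1.166667
1 - 11.9/72.9 = 1 - 0.163237 = 0.836763
alpha = 1.166667 * 0.836763
= 0.9762


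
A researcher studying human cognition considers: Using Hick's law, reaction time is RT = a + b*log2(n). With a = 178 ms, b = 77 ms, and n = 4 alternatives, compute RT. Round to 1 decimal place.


RT = 178 + 77 * log2(4)
log2(4) = 2.0
RT = 178 + 77 * 2.0
= 178 + 154.0
= 332.0 ms


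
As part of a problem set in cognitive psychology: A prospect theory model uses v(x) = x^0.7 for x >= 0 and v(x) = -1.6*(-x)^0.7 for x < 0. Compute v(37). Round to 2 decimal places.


Since x = 37 >= 0, use v(x) = x^0.7
37^0.7 = 12.5239
v(37) = 12.52
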